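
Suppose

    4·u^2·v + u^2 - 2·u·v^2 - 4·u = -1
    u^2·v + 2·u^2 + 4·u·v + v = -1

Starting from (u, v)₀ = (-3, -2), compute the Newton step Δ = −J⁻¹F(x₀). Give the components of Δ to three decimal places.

(6.222, -13.389)

At (-3, -2): F = (-26.000, 23.000).
Jacobian J = [[8·u·v + 2·u - 2·v^2 - 4, 4·u^2 - 4·u·v], [2·u·v + 4·u + 4·v, u^2 + 4·u + 1]].
At the point, J = [[30.000, 12.000], [-8.000, -2.000]] (det J = 36.000).
Solving J·Δ = −F gives Δ = (6.222, -13.389).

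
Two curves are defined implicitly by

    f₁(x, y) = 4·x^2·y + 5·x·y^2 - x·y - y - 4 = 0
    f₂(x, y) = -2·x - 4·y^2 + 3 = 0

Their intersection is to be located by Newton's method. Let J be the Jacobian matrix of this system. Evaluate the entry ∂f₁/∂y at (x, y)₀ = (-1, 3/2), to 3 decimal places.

∂f₁/∂y = 4·x^2 + 10·x·y - x - 1.
At (-1, 3/2) this is -11.000.

-11.000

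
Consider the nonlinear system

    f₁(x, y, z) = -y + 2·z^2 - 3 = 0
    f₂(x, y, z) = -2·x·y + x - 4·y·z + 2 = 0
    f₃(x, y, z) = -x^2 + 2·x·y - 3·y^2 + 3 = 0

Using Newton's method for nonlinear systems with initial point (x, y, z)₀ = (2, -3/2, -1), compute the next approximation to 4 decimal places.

(1.0090, -0.9759, -1.0060)

At (2, -3/2, -1): F = (0.5000, 4.0000, -13.7500).
Jacobian J = [[0, -1, 4·z], [-2·y + 1, -2·x - 4·z, -4·y], [-2·x + 2·y, 2·x - 6·y, 0]].
At the point, J = [[0.0000, -1.0000, -4.0000], [4.0000, 0.0000, 6.0000], [-7.0000, 13.0000, 0.0000]] (det J = -166.0000).
Solving J·Δ = −F gives Δ = (-0.9910, 0.5241, -0.0060).
Then the next iterate is (x, y, z)₁ = (1.0090, -0.9759, -1.0060).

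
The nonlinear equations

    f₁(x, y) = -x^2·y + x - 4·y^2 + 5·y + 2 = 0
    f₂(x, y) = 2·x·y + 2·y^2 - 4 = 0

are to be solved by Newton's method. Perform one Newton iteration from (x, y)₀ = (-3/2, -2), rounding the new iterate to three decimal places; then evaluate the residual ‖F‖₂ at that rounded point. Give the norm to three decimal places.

5.368

At (-3/2, -2): F = (-21.000, 10.000).
Jacobian J = [[-2·x·y + 1, -x^2 - 8·y + 5], [2·y, 2·x + 4·y]].
At the point, J = [[-5.000, 18.750], [-4.000, -11.000]] (det J = 130.000).
Solving J·Δ = −F gives Δ = (-0.335, 1.031).
Then the next iterate is (x, y)₁ = (-1.835, -0.969).
Re-evaluating at (-1.835, -0.969): F = (-5.17300, 1.43415), so ‖F‖₂ = 5.368.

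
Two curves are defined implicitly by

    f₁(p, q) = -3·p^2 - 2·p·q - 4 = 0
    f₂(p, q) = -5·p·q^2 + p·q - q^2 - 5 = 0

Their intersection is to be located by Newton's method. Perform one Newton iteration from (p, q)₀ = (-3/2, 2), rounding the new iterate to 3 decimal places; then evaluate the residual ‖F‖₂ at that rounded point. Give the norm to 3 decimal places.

At (-3/2, 2): F = (-4.750, 18.000).
Jacobian J = [[-6·p - 2·q, -2·p], [-5·q^2 + q, -10·p·q + p - 2·q]].
At the point, J = [[5.000, 3.000], [-18.000, 24.500]] (det J = 176.500).
Solving J·Δ = −F gives Δ = (0.965, -0.025).
Then the next iterate is (p, q)₁ = (-0.535, 1.975).
Re-evaluating at (-0.535, 1.975): F = (-2.74542, 0.47692), so ‖F‖₂ = 2.787.

2.787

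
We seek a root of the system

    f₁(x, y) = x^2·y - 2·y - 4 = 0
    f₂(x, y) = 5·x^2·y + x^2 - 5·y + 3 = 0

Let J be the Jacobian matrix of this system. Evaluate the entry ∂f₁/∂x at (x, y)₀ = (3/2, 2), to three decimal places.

6.000

∂f₁/∂x = 2·x·y.
At (3/2, 2) this is 6.000.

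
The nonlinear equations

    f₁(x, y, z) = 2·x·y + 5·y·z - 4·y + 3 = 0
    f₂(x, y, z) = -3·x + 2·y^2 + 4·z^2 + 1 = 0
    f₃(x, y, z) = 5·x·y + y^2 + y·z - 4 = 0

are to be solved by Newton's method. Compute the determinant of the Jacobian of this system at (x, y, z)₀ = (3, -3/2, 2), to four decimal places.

J = [[2·y, 2·x + 5·z - 4, 5·y], [-3, 4·y, 8·z], [5·y, 5·x + 2·y + z, y]].
At the point, J = [[-3.0000, 12.0000, -7.5000], [-3.0000, -6.0000, 16.0000], [-7.5000, 14.0000, -1.5000]].
det J = -196.5000.

-196.5000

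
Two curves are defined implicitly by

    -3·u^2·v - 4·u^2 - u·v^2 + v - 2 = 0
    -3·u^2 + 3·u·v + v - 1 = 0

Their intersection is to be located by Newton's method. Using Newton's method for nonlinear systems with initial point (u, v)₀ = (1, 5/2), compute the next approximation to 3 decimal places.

At (1, 5/2): F = (-17.250, 6.000).
Jacobian J = [[-6·u·v - 8·u - v^2, -3·u^2 - 2·u·v + 1], [-6·u + 3·v, 3·u + 1]].
At the point, J = [[-29.250, -7.000], [1.500, 4.000]] (det J = -106.500).
Solving J·Δ = −F gives Δ = (-0.254, -1.405).
Then the next iterate is (u, v)₁ = (0.746, 1.095).

(0.746, 1.095)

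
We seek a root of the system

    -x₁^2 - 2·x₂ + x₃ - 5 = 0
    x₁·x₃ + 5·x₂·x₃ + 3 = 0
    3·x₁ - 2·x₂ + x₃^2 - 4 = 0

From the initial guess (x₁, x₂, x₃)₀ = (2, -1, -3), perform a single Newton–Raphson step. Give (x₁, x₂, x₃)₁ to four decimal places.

At (2, -1, -3): F = (-10.0000, 12.0000, 13.0000).
Jacobian J = [[-2·x₁, -2, 1], [x₃, 5·x₃, x₁ + 5·x₂], [3, -2, 2·x₃]].
At the point, J = [[-4.0000, -2.0000, 1.0000], [-3.0000, -15.0000, -3.0000], [3.0000, -2.0000, -6.0000]] (det J = -231.0000).
Solving J·Δ = −F gives Δ = (-3.1818, 1.4156, 0.1039).
Then the next iterate is (x₁, x₂, x₃)₁ = (-1.1818, 0.4156, -2.8961).

(-1.1818, 0.4156, -2.8961)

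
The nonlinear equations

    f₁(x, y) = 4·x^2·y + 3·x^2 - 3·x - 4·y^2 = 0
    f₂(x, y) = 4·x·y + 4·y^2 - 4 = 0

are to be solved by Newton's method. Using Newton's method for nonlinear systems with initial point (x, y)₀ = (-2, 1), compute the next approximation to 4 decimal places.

At (-2, 1): F = (30.0000, -8.0000).
Jacobian J = [[8·x·y + 6·x - 3, 4·x^2 - 8·y], [4·y, 4·x + 8·y]].
At the point, J = [[-31.0000, 8.0000], [4.0000, 0.0000]] (det J = -32.0000).
Solving J·Δ = −F gives Δ = (2.0000, 4.0000).
Then the next iterate is (x, y)₁ = (0.0000, 5.0000).

(0.0000, 5.0000)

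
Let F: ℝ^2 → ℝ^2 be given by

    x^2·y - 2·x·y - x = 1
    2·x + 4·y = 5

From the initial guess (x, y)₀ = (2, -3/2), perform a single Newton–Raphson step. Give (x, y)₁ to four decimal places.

At (2, -3/2): F = (-3.0000, -7.0000).
Jacobian J = [[2·x·y - 2·y - 1, x^2 - 2·x], [2, 4]].
At the point, J = [[-4.0000, 0.0000], [2.0000, 4.0000]] (det J = -16.0000).
Solving J·Δ = −F gives Δ = (-0.7500, 2.1250).
Then the next iterate is (x, y)₁ = (1.2500, 0.6250).

(1.2500, 0.6250)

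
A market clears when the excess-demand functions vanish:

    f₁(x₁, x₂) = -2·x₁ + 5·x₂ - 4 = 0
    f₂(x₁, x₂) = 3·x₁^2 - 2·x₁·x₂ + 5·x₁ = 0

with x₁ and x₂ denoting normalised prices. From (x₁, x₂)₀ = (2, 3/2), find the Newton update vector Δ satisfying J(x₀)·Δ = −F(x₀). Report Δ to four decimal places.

At (2, 3/2): F = (-0.5000, 16.0000).
Jacobian J = [[-2, 5], [6·x₁ - 2·x₂ + 5, -2·x₁]].
At the point, J = [[-2.0000, 5.0000], [14.0000, -4.0000]] (det J = -62.0000).
Solving J·Δ = −F gives Δ = (-1.2581, -0.4032).

(-1.2581, -0.4032)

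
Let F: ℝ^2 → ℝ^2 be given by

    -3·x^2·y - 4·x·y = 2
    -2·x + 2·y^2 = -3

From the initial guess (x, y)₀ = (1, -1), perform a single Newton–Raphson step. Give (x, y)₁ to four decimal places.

(1.0185, -0.2593)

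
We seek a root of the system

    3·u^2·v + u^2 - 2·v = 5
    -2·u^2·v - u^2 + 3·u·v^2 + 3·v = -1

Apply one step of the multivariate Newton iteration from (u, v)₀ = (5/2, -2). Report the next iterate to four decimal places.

At (5/2, -2): F = (-32.2500, 43.7500).
Jacobian J = [[6·u·v + 2·u, 3·u^2 - 2], [-4·u·v - 2·u + 3·v^2, -2·u^2 + 6·u·v + 3]].
At the point, J = [[-25.0000, 16.7500], [27.0000, -39.5000]] (det J = 535.2500).
Solving J·Δ = −F gives Δ = (-1.0109, 0.4166).
Then the next iterate is (u, v)₁ = (1.4891, -1.5834).

(1.4891, -1.5834)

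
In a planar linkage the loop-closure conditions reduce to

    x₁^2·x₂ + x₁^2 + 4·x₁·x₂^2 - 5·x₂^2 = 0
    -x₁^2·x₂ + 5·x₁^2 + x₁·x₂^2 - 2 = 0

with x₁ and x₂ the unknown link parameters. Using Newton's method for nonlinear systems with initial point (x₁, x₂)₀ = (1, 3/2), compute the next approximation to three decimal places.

(0.828, 0.421)

At (1, 3/2): F = (0.250, 3.750).
Jacobian J = [[2·x₁·x₂ + 2·x₁ + 4·x₂^2, x₁^2 + 8·x₁·x₂ - 10·x₂], [-2·x₁·x₂ + 10·x₁ + x₂^2, -x₁^2 + 2·x₁·x₂]].
At the point, J = [[14.000, -2.000], [9.250, 2.000]] (det J = 46.500).
Solving J·Δ = −F gives Δ = (-0.172, -1.079).
Then the next iterate is (x₁, x₂)₁ = (0.828, 0.421).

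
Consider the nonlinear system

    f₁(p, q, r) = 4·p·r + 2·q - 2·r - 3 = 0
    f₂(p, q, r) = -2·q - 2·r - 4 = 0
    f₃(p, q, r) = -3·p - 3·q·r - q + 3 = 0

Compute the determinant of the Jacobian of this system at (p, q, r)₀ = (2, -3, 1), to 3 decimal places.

-128.000

J = [[4·r, 2, 4·p - 2], [0, -2, -2], [-3, -3·r - 1, -3·q]].
At the point, J = [[4.000, 2.000, 6.000], [0.000, -2.000, -2.000], [-3.000, -4.000, 9.000]].
det J = -128.000.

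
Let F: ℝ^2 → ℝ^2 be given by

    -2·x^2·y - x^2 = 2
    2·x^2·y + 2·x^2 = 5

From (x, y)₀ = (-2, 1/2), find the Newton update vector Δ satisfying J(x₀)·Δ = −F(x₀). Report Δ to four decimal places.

At (-2, 1/2): F = (-10.0000, 7.0000).
Jacobian J = [[-4·x·y - 2·x, -2·x^2], [4·x·y + 4·x, 2·x^2]].
At the point, J = [[8.0000, -8.0000], [-12.0000, 8.0000]] (det J = -32.0000).
Solving J·Δ = −F gives Δ = (-0.7500, -2.0000).

(-0.7500, -2.0000)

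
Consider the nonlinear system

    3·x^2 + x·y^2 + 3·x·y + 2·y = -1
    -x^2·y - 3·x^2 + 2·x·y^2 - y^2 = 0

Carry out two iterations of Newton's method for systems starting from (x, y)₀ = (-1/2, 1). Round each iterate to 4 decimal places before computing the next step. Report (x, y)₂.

(2.1956, -8.6477)

At (-1/2, 1): F = (1.7500, -3.0000).
Jacobian J = [[6·x + y^2 + 3·y, 2·x·y + 3·x + 2], [-2·x·y - 6·x + 2·y^2, -x^2 + 4·x·y - 2·y]].
At the point, J = [[1.0000, -0.5000], [6.0000, -4.2500]] (det J = -1.2500).
Solving J·Δ = −F gives Δ = (-7.1500, -10.8000).
Then the next iterate is (x, y)₁ = (-7.6500, -9.8000).
Round to (-7.6500, -9.8000) and repeat: F = (-352.8285, -1167.4990), J = [[20.7400, 128.9900], [88.0400, 260.9575]].
Δ = (9.8456, 1.1523), so (x, y)₂ = (2.1956, -8.6477).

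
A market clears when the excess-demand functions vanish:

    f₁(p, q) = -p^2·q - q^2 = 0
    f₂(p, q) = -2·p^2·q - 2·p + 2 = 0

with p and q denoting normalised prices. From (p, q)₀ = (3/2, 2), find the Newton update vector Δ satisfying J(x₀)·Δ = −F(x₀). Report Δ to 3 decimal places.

(-0.401, -0.975)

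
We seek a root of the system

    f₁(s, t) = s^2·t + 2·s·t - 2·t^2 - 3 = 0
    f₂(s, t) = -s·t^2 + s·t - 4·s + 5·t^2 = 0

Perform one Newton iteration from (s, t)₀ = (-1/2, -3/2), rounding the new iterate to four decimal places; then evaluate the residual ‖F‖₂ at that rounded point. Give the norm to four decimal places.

5.9139

At (-1/2, -3/2): F = (-6.3750, 15.1250).
Jacobian J = [[2·s·t + 2·t, s^2 + 2·s - 4·t], [-t^2 + t - 4, -2·s·t + s + 10·t]].
At the point, J = [[-1.5000, 5.2500], [-7.7500, -17.0000]] (det J = 66.1875).
Solving J·Δ = −F gives Δ = (-0.4377, 1.0892).
Then the next iterate is (s, t)₁ = (-0.9377, -0.4108).
Re-evaluating at (-0.9377, -0.4108): F = (-2.928308, 5.138033), so ‖F‖₂ = 5.9139.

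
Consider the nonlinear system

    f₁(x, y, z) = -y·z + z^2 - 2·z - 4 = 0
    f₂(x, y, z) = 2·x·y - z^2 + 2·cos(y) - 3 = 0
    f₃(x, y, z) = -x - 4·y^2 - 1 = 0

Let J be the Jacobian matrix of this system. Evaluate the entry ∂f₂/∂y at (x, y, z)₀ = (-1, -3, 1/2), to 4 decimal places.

∂f₂/∂y = 2·x - 2·sin(y).
At (-1, -3, 1/2) this is -1.7178.

-1.7178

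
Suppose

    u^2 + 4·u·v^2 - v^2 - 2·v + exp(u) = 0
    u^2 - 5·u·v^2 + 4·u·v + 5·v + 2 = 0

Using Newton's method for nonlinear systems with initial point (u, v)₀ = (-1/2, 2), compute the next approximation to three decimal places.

At (-1/2, 2): F = (-15.14347, 18.250).
Jacobian J = [[2·u + 4·v^2 + exp(u), 8·u·v - 2·v - 2], [2·u - 5·v^2 + 4·v, -10·u·v + 4·u + 5]].
At the point, J = [[15.60653, -14.000], [-13.000, 13.000]] (det J = 20.88490).
Solving J·Δ = −F gives Δ = (-2.808, -4.211).
Then the next iterate is (u, v)₁ = (-3.308, -2.211).

(-3.308, -2.211)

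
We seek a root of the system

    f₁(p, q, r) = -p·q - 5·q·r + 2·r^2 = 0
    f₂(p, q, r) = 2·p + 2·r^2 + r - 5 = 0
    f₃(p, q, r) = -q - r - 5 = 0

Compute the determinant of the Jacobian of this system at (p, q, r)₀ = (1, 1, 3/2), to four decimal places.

-26.0000

J = [[-q, -p - 5·r, -5·q + 4·r], [2, 0, 4·r + 1], [0, -1, -1]].
At the point, J = [[-1.0000, -8.5000, 1.0000], [2.0000, 0.0000, 7.0000], [0.0000, -1.0000, -1.0000]].
det J = -26.0000.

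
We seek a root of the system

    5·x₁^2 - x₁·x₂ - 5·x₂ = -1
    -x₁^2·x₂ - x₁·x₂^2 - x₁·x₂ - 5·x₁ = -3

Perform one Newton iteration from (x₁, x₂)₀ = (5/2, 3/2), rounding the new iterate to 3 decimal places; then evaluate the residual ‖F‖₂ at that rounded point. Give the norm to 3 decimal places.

9.561

At (5/2, 3/2): F = (21.000, -28.250).
Jacobian J = [[10·x₁ - x₂, -x₁ - 5], [-2·x₁·x₂ - x₂^2 - x₂ - 5, -x₁^2 - 2·x₁·x₂ - x₁]].
At the point, J = [[23.500, -7.500], [-16.250, -16.250]] (det J = -503.750).
Solving J·Δ = −F gives Δ = (-1.098, -0.640).
Then the next iterate is (x₁, x₂)₁ = (1.402, 0.860).
Re-evaluating at (1.402, 0.860): F = (5.32230, -7.94306), so ‖F‖₂ = 9.561.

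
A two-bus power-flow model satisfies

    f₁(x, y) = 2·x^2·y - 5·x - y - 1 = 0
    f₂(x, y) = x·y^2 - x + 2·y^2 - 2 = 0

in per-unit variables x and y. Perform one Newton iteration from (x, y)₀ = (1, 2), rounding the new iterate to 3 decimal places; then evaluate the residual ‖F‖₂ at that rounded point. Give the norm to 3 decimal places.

3.640

At (1, 2): F = (-4.000, 9.000).
Jacobian J = [[4·x·y - 5, 2·x^2 - 1], [y^2 - 1, 2·x·y + 4·y]].
At the point, J = [[3.000, 1.000], [3.000, 12.000]] (det J = 33.000).
Solving J·Δ = −F gives Δ = (1.727, -1.182).
Then the next iterate is (x, y)₁ = (2.727, 0.818).
Re-evaluating at (2.727, 0.818): F = (-3.28684, -1.56405), so ‖F‖₂ = 3.640.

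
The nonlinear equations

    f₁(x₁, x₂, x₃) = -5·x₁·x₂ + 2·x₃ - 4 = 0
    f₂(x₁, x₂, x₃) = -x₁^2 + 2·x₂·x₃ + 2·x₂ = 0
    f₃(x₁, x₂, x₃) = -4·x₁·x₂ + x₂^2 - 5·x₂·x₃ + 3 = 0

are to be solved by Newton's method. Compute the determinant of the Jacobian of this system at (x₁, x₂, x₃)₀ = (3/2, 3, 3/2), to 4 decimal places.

1492.5000

J = [[-5·x₂, -5·x₁, 2], [-2·x₁, 2·x₃ + 2, 2·x₂], [-4·x₂, -4·x₁ + 2·x₂ - 5·x₃, -5·x₂]].
At the point, J = [[-15.0000, -7.5000, 2.0000], [-3.0000, 5.0000, 6.0000], [-12.0000, -7.5000, -15.0000]].
det J = 1492.5000.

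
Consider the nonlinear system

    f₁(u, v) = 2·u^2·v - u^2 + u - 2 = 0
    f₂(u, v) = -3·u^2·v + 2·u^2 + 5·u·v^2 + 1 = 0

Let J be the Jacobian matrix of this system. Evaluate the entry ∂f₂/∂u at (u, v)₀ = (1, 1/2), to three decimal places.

2.250

∂f₂/∂u = -6·u·v + 4·u + 5·v^2.
At (1, 1/2) this is 2.250.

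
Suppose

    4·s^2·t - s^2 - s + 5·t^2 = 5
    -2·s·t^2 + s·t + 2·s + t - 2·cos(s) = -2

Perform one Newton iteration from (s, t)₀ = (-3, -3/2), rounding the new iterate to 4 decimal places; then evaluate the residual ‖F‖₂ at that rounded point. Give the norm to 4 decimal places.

17.3613

At (-3, -3/2): F = (-53.7500, 14.479985).
Jacobian J = [[8·s·t - 2·s - 1, 4·s^2 + 10·t], [-2·t^2 + t + 2·sin(s) + 2, -4·s·t + s + 1]].
At the point, J = [[41.0000, 21.0000], [-4.282240, -20.0000]] (det J = -730.072960).
Solving J·Δ = −F gives Δ = (1.0559, 0.4979).
Then the next iterate is (s, t)₁ = (-1.9441, -1.0021).
Re-evaluating at (-1.9441, -1.0021): F = (-16.964250, 3.691817), so ‖F‖₂ = 17.3613.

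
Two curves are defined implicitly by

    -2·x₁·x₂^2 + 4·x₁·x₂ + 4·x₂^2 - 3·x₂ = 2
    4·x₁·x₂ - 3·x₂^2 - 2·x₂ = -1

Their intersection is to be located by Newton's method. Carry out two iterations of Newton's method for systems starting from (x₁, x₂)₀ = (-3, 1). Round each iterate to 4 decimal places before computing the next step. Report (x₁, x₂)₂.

(0.8340, 0.8590)

At (-3, 1): F = (-7.0000, -16.0000).
Jacobian J = [[-2·x₂^2 + 4·x₂, -4·x₁·x₂ + 4·x₁ + 8·x₂ - 3], [4·x₂, 4·x₁ - 6·x₂ - 2]].
At the point, J = [[2.0000, 5.0000], [4.0000, -20.0000]] (det J = -60.0000).
Solving J·Δ = −F gives Δ = (3.6667, -0.0667).
Then the next iterate is (x₁, x₂)₁ = (0.6667, 0.9333).
Round to (0.6667, 0.9333) and repeat: F = (0.011763, -0.990822), J = [[1.991102, 4.644276], [3.7332, -4.9330]].
Δ = (0.1673, -0.0743), so (x₁, x₂)₂ = (0.8340, 0.8590).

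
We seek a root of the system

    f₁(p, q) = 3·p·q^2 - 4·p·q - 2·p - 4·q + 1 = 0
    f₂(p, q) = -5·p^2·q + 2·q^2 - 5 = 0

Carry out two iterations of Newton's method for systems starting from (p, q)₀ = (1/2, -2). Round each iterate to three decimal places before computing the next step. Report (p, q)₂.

(-0.759, -3.098)

At (1/2, -2): F = (18.000, 5.500).
Jacobian J = [[3·q^2 - 4·q - 2, 6·p·q - 4·p - 4], [-10·p·q, -5·p^2 + 4·q]].
At the point, J = [[18.000, -12.000], [10.000, -9.250]] (det J = -46.500).
Solving J·Δ = −F gives Δ = (-2.161, -1.742).
Then the next iterate is (p, q)₁ = (-1.661, -3.742).
Round to (-1.661, -3.742) and repeat: F = (-75.34662, 74.62454), J = [[54.97569, 39.93677], [-62.15462, -28.76261]].
Δ = (0.902, 0.644), so (p, q)₂ = (-0.759, -3.098).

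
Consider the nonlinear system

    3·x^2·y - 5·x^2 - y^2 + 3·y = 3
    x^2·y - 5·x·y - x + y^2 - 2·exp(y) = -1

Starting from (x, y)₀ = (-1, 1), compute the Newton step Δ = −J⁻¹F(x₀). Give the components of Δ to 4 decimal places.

(0.5193, 0.2307)

At (-1, 1): F = (-3.0000, 3.563436).
Jacobian J = [[6·x·y - 10·x, 3·x^2 - 2·y + 3], [2·x·y - 5·y - 1, x^2 - 5·x + 2·y - 2·exp(y)]].
At the point, J = [[4.0000, 4.0000], [-8.0000, 2.563436]] (det J = 42.253745).
Solving J·Δ = −F gives Δ = (0.5193, 0.2307).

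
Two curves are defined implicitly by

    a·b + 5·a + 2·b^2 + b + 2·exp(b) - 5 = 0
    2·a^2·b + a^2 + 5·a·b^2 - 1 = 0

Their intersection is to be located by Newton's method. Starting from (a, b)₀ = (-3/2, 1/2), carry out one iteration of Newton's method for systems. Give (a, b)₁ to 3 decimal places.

At (-3/2, 1/2): F = (-8.95256, 1.625).
Jacobian J = [[b + 5, a + 4·b + 2·exp(b) + 1], [4·a·b + 2·a + 5·b^2, 2·a^2 + 10·a·b]].
At the point, J = [[5.500, 4.79744], [-4.750, -3.000]] (det J = 6.28785).
Solving J·Δ = −F gives Δ = (-3.032, 5.342).
Then the next iterate is (a, b)₁ = (-4.532, 5.842).

(-4.532, 5.842)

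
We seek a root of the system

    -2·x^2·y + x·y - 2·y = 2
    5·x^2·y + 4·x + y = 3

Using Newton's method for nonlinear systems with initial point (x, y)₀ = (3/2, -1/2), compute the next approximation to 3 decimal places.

At (3/2, -1/2): F = (0.500, -3.125).
Jacobian J = [[-4·x·y + y, -2·x^2 + x - 2], [10·x·y + 4, 5·x^2 + 1]].
At the point, J = [[2.500, -5.000], [-3.500, 12.250]] (det J = 13.125).
Solving J·Δ = −F gives Δ = (0.724, 0.462).
Then the next iterate is (x, y)₁ = (2.224, -0.038).

(2.224, -0.038)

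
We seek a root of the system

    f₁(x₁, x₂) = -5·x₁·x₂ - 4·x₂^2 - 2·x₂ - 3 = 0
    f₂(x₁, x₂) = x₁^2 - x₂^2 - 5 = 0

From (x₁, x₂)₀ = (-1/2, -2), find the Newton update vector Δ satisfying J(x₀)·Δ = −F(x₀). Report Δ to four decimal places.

At (-1/2, -2): F = (-20.0000, -8.7500).
Jacobian J = [[-5·x₂, -5·x₁ - 8·x₂ - 2], [2·x₁, -2·x₂]].
At the point, J = [[10.0000, 16.5000], [-1.0000, 4.0000]] (det J = 56.5000).
Solving J·Δ = −F gives Δ = (-1.1394, 1.9027).

(-1.1394, 1.9027)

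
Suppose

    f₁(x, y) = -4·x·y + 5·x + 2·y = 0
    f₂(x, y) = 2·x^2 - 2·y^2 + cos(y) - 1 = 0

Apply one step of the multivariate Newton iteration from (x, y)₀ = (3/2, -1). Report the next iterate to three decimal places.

(0.555, -0.251)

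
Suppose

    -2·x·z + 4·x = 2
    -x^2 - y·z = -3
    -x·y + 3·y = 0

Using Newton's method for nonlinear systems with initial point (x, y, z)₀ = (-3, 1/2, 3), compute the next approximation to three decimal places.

(-1.985, 0.085, 2.672)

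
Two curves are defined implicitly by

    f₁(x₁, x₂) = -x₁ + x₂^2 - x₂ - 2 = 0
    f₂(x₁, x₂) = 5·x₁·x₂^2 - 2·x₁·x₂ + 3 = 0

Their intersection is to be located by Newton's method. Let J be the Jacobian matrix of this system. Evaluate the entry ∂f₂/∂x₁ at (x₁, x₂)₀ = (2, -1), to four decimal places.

7.0000

∂f₂/∂x₁ = 5·x₂^2 - 2·x₂.
At (2, -1) this is 7.0000.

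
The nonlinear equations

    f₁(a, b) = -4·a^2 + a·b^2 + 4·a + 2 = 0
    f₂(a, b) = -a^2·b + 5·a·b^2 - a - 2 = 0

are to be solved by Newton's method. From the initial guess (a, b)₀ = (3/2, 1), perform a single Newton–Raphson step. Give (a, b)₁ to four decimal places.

(1.5122, 0.8618)

At (3/2, 1): F = (0.5000, 1.7500).
Jacobian J = [[-8·a + b^2 + 4, 2·a·b], [-2·a·b + 5·b^2 - 1, -a^2 + 10·a·b]].
At the point, J = [[-7.0000, 3.0000], [1.0000, 12.7500]] (det J = -92.2500).
Solving J·Δ = −F gives Δ = (0.0122, -0.1382).
Then the next iterate is (a, b)₁ = (1.5122, 0.8618).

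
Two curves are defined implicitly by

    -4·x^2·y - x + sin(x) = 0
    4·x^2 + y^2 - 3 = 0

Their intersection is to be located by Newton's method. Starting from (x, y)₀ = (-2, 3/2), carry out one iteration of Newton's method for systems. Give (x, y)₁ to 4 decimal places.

(-1.0689, 1.3824)

At (-2, 3/2): F = (-22.909297, 15.2500).
Jacobian J = [[-8·x·y + cos(x) - 1, -4·x^2], [8·x, 2·y]].
At the point, J = [[22.583853, -16.0000], [-16.0000, 3.0000]] (det J = -188.248441).
Solving J·Δ = −F gives Δ = (0.9311, -0.1176).
Then the next iterate is (x, y)₁ = (-1.0689, 1.3824).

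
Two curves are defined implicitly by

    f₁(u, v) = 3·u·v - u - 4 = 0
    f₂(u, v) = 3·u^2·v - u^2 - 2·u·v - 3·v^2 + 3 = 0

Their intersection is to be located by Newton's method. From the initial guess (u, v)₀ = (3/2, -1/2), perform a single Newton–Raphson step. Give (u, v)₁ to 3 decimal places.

(5.045, 3.192)

At (3/2, -1/2): F = (-7.750, -1.875).
Jacobian J = [[3·v - 1, 3·u], [6·u·v - 2·u - 2·v, 3·u^2 - 2·u - 6·v]].
At the point, J = [[-2.500, 4.500], [-6.500, 6.750]] (det J = 12.375).
Solving J·Δ = −F gives Δ = (3.545, 3.692).
Then the next iterate is (u, v)₁ = (5.045, 3.192).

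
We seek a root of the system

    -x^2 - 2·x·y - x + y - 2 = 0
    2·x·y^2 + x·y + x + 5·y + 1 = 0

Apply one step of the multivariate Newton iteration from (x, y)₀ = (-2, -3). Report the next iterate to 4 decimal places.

At (-2, -3): F = (-19.0000, -46.0000).
Jacobian J = [[-2·x - 2·y - 1, -2·x + 1], [2·y^2 + y + 1, 4·x·y + x + 5]].
At the point, J = [[9.0000, 5.0000], [16.0000, 27.0000]] (det J = 163.0000).
Solving J·Δ = −F gives Δ = (1.7362, 0.6748).
Then the next iterate is (x, y)₁ = (-0.2638, -2.3252).

(-0.2638, -2.3252)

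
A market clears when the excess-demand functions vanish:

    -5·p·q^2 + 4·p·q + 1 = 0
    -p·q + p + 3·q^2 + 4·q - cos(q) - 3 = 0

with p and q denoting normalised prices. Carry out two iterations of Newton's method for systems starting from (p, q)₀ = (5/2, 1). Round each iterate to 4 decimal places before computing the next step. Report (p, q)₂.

At (5/2, 1): F = (-1.5000, 3.459698).
Jacobian J = [[-5·q^2 + 4·q, -10·p·q + 4·p], [-q + 1, -p + 6·q + sin(q) + 4]].
At the point, J = [[-1.0000, -15.0000], [0.0000, 8.341471]] (det J = -8.341471).
Solving J·Δ = −F gives Δ = (4.7214, -0.4148).
Then the next iterate is (p, q)₁ = (7.2214, 0.5852).
Round to (7.2214, 0.5852) and repeat: F = (5.538685, 2.530012), J = [[0.628505, -13.374033], [0.4148, 0.842166]].
Δ = (-6.3357, 0.1164), so (p, q)₂ = (0.8857, 0.7016).

(0.8857, 0.7016)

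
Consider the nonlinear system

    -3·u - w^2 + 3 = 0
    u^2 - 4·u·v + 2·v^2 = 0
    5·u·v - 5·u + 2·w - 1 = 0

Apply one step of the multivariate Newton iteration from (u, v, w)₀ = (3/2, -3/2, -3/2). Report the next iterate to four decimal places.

(-0.6346, -1.7885, -2.3846)

At (3/2, -3/2, -3/2): F = (-3.7500, 15.7500, -22.7500).
Jacobian J = [[-3, 0, -2·w], [2·u - 4·v, -4·u + 4·v, 0], [5·v - 5, 5·u, 2]].
At the point, J = [[-3.0000, 0.0000, 3.0000], [9.0000, -12.0000, 0.0000], [-12.5000, 7.5000, 2.0000]] (det J = -175.5000).
Solving J·Δ = −F gives Δ = (-2.1346, -0.2885, -0.8846).
Then the next iterate is (u, v, w)₁ = (-0.6346, -1.7885, -2.3846).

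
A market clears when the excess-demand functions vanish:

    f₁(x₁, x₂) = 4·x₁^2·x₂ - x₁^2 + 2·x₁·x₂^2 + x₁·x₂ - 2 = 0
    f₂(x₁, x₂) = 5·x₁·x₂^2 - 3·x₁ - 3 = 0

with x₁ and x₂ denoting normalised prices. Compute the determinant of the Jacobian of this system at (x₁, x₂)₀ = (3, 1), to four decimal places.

528.0000

J = [[8·x₁·x₂ - 2·x₁ + 2·x₂^2 + x₂, 4·x₁^2 + 4·x₁·x₂ + x₁], [5·x₂^2 - 3, 10·x₁·x₂]].
At the point, J = [[21.0000, 51.0000], [2.0000, 30.0000]].
det J = 528.0000.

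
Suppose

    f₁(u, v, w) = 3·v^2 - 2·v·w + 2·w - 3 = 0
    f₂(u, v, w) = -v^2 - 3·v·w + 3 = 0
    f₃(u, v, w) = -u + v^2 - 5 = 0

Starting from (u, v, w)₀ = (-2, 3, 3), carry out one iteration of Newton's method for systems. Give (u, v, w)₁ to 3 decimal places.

(-4.571, 1.571, 1.714)

At (-2, 3, 3): F = (12.000, -33.000, 6.000).
Jacobian J = [[0, 6·v - 2·w, -2·v + 2], [0, -2·v - 3·w, -3·v], [-1, 2·v, 0]].
At the point, J = [[0.000, 12.000, -4.000], [0.000, -15.000, -9.000], [-1.000, 6.000, 0.000]] (det J = 168.000).
Solving J·Δ = −F gives Δ = (-2.571, -1.429, -1.286).
Then the next iterate is (u, v, w)₁ = (-4.571, 1.571, 1.714).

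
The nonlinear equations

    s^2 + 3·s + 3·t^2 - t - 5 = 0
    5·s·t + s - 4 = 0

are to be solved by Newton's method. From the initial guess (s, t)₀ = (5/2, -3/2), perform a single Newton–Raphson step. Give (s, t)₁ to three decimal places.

At (5/2, -3/2): F = (17.000, -20.250).
Jacobian J = [[2·s + 3, 6·t - 1], [5·t + 1, 5·s]].
At the point, J = [[8.000, -10.000], [-6.500, 12.500]] (det J = 35.000).
Solving J·Δ = −F gives Δ = (-0.286, 1.471).
Then the next iterate is (s, t)₁ = (2.214, -0.029).

(2.214, -0.029)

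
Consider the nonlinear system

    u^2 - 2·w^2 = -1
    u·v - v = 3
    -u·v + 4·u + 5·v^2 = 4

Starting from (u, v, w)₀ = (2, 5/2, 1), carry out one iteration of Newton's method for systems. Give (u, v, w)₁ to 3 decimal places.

(2.746, 1.136, 2.496)

At (2, 5/2, 1): F = (3.000, -0.500, 30.250).
Jacobian J = [[2·u, 0, -4·w], [v, u - 1, 0], [-v + 4, -u + 10·v, 0]].
At the point, J = [[4.000, 0.000, -4.000], [2.500, 1.000, 0.000], [1.500, 23.000, 0.000]] (det J = -224.000).
Solving J·Δ = −F gives Δ = (0.746, -1.364, 1.496).
Then the next iterate is (u, v, w)₁ = (2.746, 1.136, 2.496).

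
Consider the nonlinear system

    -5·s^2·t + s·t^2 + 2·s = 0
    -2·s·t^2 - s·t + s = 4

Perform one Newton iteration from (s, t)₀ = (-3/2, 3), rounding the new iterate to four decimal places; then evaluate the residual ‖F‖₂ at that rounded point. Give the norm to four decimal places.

15.8905

At (-3/2, 3): F = (-50.2500, 26.0000).
Jacobian J = [[-10·s·t + t^2 + 2, -5·s^2 + 2·s·t], [-2·t^2 - t + 1, -4·s·t - s]].
At the point, J = [[56.0000, -20.2500], [-20.0000, 19.5000]] (det J = 687.0000).
Solving J·Δ = −F gives Δ = (0.6599, -0.6565).
Then the next iterate is (s, t)₁ = (-0.8401, 2.3435).
Re-evaluating at (-0.8401, 2.3435): F = (-14.563859, 6.356320), so ‖F‖₂ = 15.8905.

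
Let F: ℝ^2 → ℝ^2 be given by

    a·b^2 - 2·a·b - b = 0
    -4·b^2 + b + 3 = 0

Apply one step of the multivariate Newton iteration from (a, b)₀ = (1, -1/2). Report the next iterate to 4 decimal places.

At (1, -1/2): F = (1.7500, 1.5000).
Jacobian J = [[b^2 - 2·b, 2·a·b - 2·a - 1], [0, -8·b + 1]].
At the point, J = [[1.2500, -4.0000], [0.0000, 5.0000]] (det J = 6.2500).
Solving J·Δ = −F gives Δ = (-2.3600, -0.3000).
Then the next iterate is (a, b)₁ = (-1.3600, -0.8000).

(-1.3600, -0.8000)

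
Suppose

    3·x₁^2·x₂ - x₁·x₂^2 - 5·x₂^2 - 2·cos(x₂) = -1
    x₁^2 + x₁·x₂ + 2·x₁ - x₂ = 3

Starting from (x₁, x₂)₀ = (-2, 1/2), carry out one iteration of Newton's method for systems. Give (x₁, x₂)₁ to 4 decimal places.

(-2.9300, -0.5350)

At (-2, 1/2): F = (4.494835, -4.5000).
Jacobian J = [[6·x₁·x₂ - x₂^2, 3·x₁^2 - 2·x₁·x₂ - 10·x₂ + 2·sin(x₂)], [2·x₁ + x₂ + 2, x₁ - 1]].
At the point, J = [[-6.2500, 9.958851], [-1.5000, -3.0000]] (det J = 33.688277).
Solving J·Δ = −F gives Δ = (-0.9300, -1.0350).
Then the next iterate is (x₁, x₂)₁ = (-2.9300, -0.5350).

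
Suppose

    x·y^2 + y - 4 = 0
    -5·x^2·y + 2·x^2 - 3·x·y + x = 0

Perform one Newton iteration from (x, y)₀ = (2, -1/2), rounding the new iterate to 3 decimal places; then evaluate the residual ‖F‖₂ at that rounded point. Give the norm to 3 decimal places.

1675.096

At (2, -1/2): F = (-4.000, 23.000).
Jacobian J = [[y^2, 2·x·y + 1], [-10·x·y + 4·x - 3·y + 1, -5·x^2 - 3·x]].
At the point, J = [[0.250, -1.000], [20.500, -26.000]] (det J = 14.000).
Solving J·Δ = −F gives Δ = (-9.071, -6.268).
Then the next iterate is (x, y)₁ = (-7.071, -6.768).
Re-evaluating at (-7.071, -6.768): F = (-334.66098, 1641.32505), so ‖F‖₂ = 1675.096.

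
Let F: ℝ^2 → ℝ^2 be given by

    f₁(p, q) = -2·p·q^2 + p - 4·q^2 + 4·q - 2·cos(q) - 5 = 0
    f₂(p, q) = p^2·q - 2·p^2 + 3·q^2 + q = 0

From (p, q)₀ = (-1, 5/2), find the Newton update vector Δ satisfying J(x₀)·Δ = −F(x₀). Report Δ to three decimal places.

(-0.064, -1.283)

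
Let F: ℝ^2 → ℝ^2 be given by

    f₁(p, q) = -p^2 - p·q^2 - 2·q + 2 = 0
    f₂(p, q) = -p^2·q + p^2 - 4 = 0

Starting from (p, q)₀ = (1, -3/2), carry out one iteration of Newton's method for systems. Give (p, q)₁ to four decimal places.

(0.6667, -4.6667)

At (1, -3/2): F = (1.7500, -1.5000).
Jacobian J = [[-2·p - q^2, -2·p·q - 2], [-2·p·q + 2·p, -p^2]].
At the point, J = [[-4.2500, 1.0000], [5.0000, -1.0000]] (det J = -0.7500).
Solving J·Δ = −F gives Δ = (-0.3333, -3.1667).
Then the next iterate is (p, q)₁ = (0.6667, -4.6667).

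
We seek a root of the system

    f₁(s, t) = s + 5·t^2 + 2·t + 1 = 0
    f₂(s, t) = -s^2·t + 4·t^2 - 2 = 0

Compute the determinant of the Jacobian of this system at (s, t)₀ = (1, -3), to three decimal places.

J = [[1, 10·t + 2], [-2·s·t, -s^2 + 8·t]].
At the point, J = [[1.000, -28.000], [6.000, -25.000]].
det J = 143.000.

143.000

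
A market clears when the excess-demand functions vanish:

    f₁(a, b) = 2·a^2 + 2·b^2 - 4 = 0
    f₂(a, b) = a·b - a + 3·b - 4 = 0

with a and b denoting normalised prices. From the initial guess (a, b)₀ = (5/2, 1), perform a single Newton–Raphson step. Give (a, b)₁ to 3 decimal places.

(1.377, 1.182)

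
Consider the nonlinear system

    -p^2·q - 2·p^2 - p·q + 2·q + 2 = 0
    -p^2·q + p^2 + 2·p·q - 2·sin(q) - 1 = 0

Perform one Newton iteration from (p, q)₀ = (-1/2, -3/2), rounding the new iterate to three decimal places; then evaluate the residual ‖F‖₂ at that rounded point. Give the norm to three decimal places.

0.871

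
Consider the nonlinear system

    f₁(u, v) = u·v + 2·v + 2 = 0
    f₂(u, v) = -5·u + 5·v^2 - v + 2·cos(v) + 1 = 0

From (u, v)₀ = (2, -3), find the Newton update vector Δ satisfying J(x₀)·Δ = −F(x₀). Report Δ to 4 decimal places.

(-1.4186, 1.4361)

At (2, -3): F = (-10.0000, 37.020015).
Jacobian J = [[v, u + 2], [-5, 10·v - 2·sin(v) - 1]].
At the point, J = [[-3.0000, 4.0000], [-5.0000, -30.717760]] (det J = 112.153280).
Solving J·Δ = −F gives Δ = (-1.4186, 1.4361).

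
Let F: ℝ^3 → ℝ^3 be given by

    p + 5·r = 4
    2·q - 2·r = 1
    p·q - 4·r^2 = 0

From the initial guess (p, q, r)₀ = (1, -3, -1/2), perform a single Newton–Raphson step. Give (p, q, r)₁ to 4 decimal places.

(2.1250, 0.8750, 0.3750)

At (1, -3, -1/2): F = (-5.5000, -6.0000, -4.0000).
Jacobian J = [[1, 0, 5], [0, 2, -2], [q, p, -8·r]].
At the point, J = [[1.0000, 0.0000, 5.0000], [0.0000, 2.0000, -2.0000], [-3.0000, 1.0000, 4.0000]] (det J = 40.0000).
Solving J·Δ = −F gives Δ = (1.1250, 3.8750, 0.8750).
Then the next iterate is (p, q, r)₁ = (2.1250, 0.8750, 0.3750).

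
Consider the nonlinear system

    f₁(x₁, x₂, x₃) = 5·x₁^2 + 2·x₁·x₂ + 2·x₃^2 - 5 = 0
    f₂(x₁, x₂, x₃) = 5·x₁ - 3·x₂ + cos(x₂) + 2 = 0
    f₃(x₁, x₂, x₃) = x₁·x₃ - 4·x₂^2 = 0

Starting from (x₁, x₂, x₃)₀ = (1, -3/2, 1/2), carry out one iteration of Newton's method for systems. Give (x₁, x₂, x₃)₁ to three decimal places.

(-1.302, -1.469, 9.774)

At (1, -3/2, 1/2): F = (-2.500, 11.57074, -8.500).
Jacobian J = [[10·x₁ + 2·x₂, 2·x₁, 4·x₃], [5, -sin(x₂) - 3, 0], [x₃, -8·x₂, x₁]].
At the point, J = [[7.000, 2.000, 2.000], [5.000, -2.00251, 0.000], [0.500, 12.000, 1.000]] (det J = 97.98497).
Solving J·Δ = −F gives Δ = (-2.302, 0.031, 9.274).
Then the next iterate is (x₁, x₂, x₃)₁ = (-1.302, -1.469, 9.774).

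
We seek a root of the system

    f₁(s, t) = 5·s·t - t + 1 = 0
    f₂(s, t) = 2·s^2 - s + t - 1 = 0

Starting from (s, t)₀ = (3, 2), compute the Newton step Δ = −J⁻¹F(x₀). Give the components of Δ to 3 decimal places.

(-1.354, -1.104)

At (3, 2): F = (29.000, 16.000).
Jacobian J = [[5·t, 5·s - 1], [4·s - 1, 1]].
At the point, J = [[10.000, 14.000], [11.000, 1.000]] (det J = -144.000).
Solving J·Δ = −F gives Δ = (-1.354, -1.104).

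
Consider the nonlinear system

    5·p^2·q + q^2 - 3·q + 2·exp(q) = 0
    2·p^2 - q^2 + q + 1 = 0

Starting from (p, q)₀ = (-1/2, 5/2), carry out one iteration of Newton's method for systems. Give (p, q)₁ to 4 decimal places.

(-0.0930, 1.7340)

At (-1/2, 5/2): F = (26.239988, -2.2500).
Jacobian J = [[10·p·q, 5·p^2 + 2·q + 2·exp(q) - 3], [4·p, -2·q + 1]].
At the point, J = [[-12.5000, 27.614988], [-2.0000, -4.0000]] (det J = 105.229976).
Solving J·Δ = −F gives Δ = (0.4070, -0.7660).
Then the next iterate is (p, q)₁ = (-0.0930, 1.7340).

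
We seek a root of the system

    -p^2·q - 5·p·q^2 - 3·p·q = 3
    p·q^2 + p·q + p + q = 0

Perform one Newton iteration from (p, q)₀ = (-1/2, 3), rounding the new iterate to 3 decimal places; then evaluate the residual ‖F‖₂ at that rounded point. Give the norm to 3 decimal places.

At (-1/2, 3): F = (23.250, -3.500).
Jacobian J = [[-2·p·q - 5·q^2 - 3·q, -p^2 - 10·p·q - 3·p], [q^2 + q + 1, 2·p·q + p + 1]].
At the point, J = [[-51.000, 16.250], [13.000, -2.500]] (det J = -83.750).
Solving J·Δ = −F gives Δ = (-0.015, -1.478).
Then the next iterate is (p, q)₁ = (-0.515, 1.522).
Re-evaluating at (-0.515, 1.522): F = (4.91276, -0.96982), so ‖F‖₂ = 5.008.

5.008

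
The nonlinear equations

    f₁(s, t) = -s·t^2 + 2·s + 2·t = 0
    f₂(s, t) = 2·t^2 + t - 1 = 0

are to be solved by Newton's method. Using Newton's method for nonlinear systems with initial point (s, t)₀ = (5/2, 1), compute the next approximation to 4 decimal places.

(-3.2000, 0.6000)

At (5/2, 1): F = (4.5000, 2.0000).
Jacobian J = [[-t^2 + 2, -2·s·t + 2], [0, 4·t + 1]].
At the point, J = [[1.0000, -3.0000], [0.0000, 5.0000]] (det J = 5.0000).
Solving J·Δ = −F gives Δ = (-5.7000, -0.4000).
Then the next iterate is (s, t)₁ = (-3.2000, 0.6000).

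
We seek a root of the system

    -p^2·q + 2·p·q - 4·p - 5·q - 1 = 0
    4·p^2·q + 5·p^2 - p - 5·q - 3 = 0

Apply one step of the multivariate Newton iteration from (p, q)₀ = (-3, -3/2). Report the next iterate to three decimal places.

At (-3, -3/2): F = (41.000, -1.500).
Jacobian J = [[-2·p·q + 2·q - 4, -p^2 + 2·p - 5], [8·p·q + 10·p - 1, 4·p^2 - 5]].
At the point, J = [[-16.000, -20.000], [5.000, 31.000]] (det J = -396.000).
Solving J·Δ = −F gives Δ = (3.134, -0.457).
Then the next iterate is (p, q)₁ = (0.134, -1.957).

(0.134, -1.957)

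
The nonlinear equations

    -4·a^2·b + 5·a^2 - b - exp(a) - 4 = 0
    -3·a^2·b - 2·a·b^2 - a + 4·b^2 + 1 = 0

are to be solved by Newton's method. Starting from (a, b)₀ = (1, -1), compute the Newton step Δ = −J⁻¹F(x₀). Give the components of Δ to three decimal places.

At (1, -1): F = (3.28172, 5.000).
Jacobian J = [[-8·a·b + 10·a - exp(a), -4·a^2 - 1], [-6·a·b - 2·b^2 - 1, -3·a^2 - 4·a·b + 8·b]].
At the point, J = [[15.28172, -5.000], [3.000, -7.000]] (det J = -91.97203).
Solving J·Δ = −F gives Δ = (0.022, 0.724).

(0.022, 0.724)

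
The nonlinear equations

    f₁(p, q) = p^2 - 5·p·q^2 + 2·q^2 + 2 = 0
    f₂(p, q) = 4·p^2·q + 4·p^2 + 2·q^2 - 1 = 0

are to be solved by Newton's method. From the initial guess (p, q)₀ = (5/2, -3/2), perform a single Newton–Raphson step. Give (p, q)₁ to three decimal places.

At (5/2, -3/2): F = (-15.375, -9.000).
Jacobian J = [[2·p - 5·q^2, -10·p·q + 4·q], [8·p·q + 8·p, 4·p^2 + 4·q]].
At the point, J = [[-6.250, 31.500], [-10.000, 19.000]] (det J = 196.250).
Solving J·Δ = −F gives Δ = (0.044, 0.497).
Then the next iterate is (p, q)₁ = (2.544, -1.003).

(2.544, -1.003)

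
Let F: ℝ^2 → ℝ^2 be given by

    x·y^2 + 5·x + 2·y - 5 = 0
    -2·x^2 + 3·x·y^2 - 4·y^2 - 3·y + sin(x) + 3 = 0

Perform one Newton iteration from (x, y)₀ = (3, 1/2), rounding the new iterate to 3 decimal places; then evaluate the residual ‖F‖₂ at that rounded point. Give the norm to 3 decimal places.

2.556

At (3, 1/2): F = (11.750, -15.10888).
Jacobian J = [[y^2 + 5, 2·x·y + 2], [-4·x + 3·y^2 + cos(x), 6·x·y - 8·y - 3]].
At the point, J = [[5.250, 5.000], [-12.23999, 2.000]] (det J = 71.69996).
Solving J·Δ = −F gives Δ = (-1.381, -0.900).
Then the next iterate is (x, y)₁ = (1.619, -0.400).
Re-evaluating at (1.619, -0.400): F = (2.55404, 0.09364), so ‖F‖₂ = 2.556.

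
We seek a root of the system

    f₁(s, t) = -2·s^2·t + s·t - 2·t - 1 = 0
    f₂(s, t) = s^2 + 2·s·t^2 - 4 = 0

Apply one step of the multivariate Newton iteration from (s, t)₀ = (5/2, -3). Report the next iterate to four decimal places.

(1.5955, -2.1184)

At (5/2, -3): F = (35.0000, 47.2500).
Jacobian J = [[-4·s·t + t, -2·s^2 + s - 2], [2·s + 2·t^2, 4·s·t]].
At the point, J = [[27.0000, -12.0000], [23.0000, -30.0000]] (det J = -534.0000).
Solving J·Δ = −F gives Δ = (-0.9045, 0.8816).
Then the next iterate is (s, t)₁ = (1.5955, -2.1184).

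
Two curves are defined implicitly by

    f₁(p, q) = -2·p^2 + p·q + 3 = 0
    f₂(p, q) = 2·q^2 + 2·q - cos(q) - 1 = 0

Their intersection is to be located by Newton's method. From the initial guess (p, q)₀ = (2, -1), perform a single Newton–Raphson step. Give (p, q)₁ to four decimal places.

At (2, -1): F = (-7.0000, -1.540302).
Jacobian J = [[-4·p + q, p], [0, 4·q + sin(q) + 2]].
At the point, J = [[-9.0000, 2.0000], [0.0000, -2.841471]] (det J = 25.573239).
Solving J·Δ = −F gives Δ = (-0.8982, -0.5421).
Then the next iterate is (p, q)₁ = (1.1018, -1.5421).

(1.1018, -1.5421)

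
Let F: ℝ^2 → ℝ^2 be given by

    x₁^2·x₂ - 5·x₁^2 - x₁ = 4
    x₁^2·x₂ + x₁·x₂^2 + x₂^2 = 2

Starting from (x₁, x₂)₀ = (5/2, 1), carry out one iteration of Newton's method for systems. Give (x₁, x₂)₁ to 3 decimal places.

At (5/2, 1): F = (-31.500, 7.750).
Jacobian J = [[2·x₁·x₂ - 10·x₁ - 1, x₁^2], [2·x₁·x₂ + x₂^2, x₁^2 + 2·x₁·x₂ + 2·x₂]].
At the point, J = [[-21.000, 6.250], [6.000, 13.250]] (det J = -315.750).
Solving J·Δ = −F gives Δ = (-1.475, 0.083).
Then the next iterate is (x₁, x₂)₁ = (1.025, 1.083).

(1.025, 1.083)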